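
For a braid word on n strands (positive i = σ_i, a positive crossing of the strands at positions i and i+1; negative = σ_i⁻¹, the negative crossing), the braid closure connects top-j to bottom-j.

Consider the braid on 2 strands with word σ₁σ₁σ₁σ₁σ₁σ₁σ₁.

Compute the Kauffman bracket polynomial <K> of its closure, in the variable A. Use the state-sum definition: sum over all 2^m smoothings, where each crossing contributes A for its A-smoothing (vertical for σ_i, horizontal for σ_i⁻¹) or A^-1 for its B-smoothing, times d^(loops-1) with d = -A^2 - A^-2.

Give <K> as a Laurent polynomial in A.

-A^9 - A + A^-3 - A^-7 + A^-11 - A^-15 + A^-19

Derivation:
Braid: s1 s1 s1 s1 s1 s1 s1 on 2 strands, 7 crossings.
Writhe w = (#positive) - (#negative) = 7 - 0 = 7.
State-sum expansion of <K>. There are 2^7 = 128 states.
Smooth each crossing (0=||, 1=⌣⌢); contribution A^(Σ sign_k(1-2s_k)) * d^(L-1).
Tabulate the states by total A-exponent and number of loops L (A-exp: L × count):
  A^7: L=2 ×1
  A^5: L=1 ×7
  A^3: L=2 ×21
  A^1: L=3 ×35
  A^-1: L=4 ×35
  A^-3: L=5 ×21
  A^-5: L=6 ×7
  A^-7: L=7 ×1
Each group contributes A^e * Σ count * d^(L-1):
Powers of d = -A^2 - A^-2: d^2 = A^4 + 2 + A^-4; d^3 = -A^6 - 3*A^2 - 3*A^-2 - A^-6; d^4 = A^8 + 4*A^4 + 6 + 4*A^-4 + A^-8; d^5 = -A^10 - 5*A^6 - 10*A^2 - 10*A^-2 - 5*A^-6 - A^-10; d^6 = A^12 + 6*A^8 + 15*A^4 + 20 + 15*A^-4 + 6*A^-8 + A^-12.
  A^7 * (d) = -A^9 - A^5
  A^5 * (7) = 7*A^5
  A^3 * (21*d) = -21*A^5 - 21*A
  A^1 * (35*d^2) = 35*A^5 + 70*A + 35*A^-3
  A^-1 * (35*d^3) = -35*A^5 - 105*A - 105*A^-3 - 35*A^-7
  A^-3 * (21*d^4) = 21*A^5 + 84*A + 126*A^-3 + 84*A^-7 + 21*A^-11
  A^-5 * (7*d^5) = -7*A^5 - 35*A - 70*A^-3 - 70*A^-7 - 35*A^-11 - 7*A^-15
  A^-7 * (d^6) = A^5 + 6*A + 15*A^-3 + 20*A^-7 + 15*A^-11 + 6*A^-15 + A^-19
Summing the groups: <K> = -A^9 - A + A^-3 - A^-7 + A^-11 - A^-15 + A^-19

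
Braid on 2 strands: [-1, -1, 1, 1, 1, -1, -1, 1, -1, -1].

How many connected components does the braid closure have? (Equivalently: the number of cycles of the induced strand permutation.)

2

Derivation:
Track the strand permutation on 2 strands, starting from identity.
  step 1: s1^-1 swaps positions 1,2 -> [2 1]
  step 2: s1^-1 swaps positions 1,2 -> [1 2]
  step 3: s1 swaps positions 1,2 -> [2 1]
  step 4: s1 swaps positions 1,2 -> [1 2]
  step 5: s1 swaps positions 1,2 -> [2 1]
  step 6: s1^-1 swaps positions 1,2 -> [1 2]
  step 7: s1^-1 swaps positions 1,2 -> [2 1]
  step 8: s1 swaps positions 1,2 -> [1 2]
  step 9: s1^-1 swaps positions 1,2 -> [2 1]
  step 10: s1^-1 swaps positions 1,2 -> [1 2]
Final permutation (position -> original strand): [1 2]
Closure components = cycle count of this permutation = 2.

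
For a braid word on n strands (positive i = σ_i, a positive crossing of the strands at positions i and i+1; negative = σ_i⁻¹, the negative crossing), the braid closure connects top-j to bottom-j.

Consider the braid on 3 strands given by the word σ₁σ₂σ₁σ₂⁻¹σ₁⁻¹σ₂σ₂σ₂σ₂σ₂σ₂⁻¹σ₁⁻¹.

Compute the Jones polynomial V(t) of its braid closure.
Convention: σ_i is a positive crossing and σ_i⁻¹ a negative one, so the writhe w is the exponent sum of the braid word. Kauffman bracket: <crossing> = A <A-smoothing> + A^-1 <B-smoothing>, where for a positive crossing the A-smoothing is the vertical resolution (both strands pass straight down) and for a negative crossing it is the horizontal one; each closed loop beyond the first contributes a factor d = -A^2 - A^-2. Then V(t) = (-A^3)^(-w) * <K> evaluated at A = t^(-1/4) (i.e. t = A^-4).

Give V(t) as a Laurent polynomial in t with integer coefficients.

-t^7 + t^6 - t^5 + t^4 + t^2

Derivation:
The presented braid s1 s2 s1 s2^-1 s1^-1 s2 s2 s2 s2 s2 s2^-1 s1^-1 on 3 strands reduces by inverse Markov moves (closure unchanged at each step):
  Deconjugate: the word is γ·β·γ⁻¹ with γ = s1 s2 (prefix) and γ⁻¹ = s2^-1 s1^-1 (suffix); strip both.
Reduced to β = s1 s2^-1 s1^-1 s2 s2 s2 s2 s2 on 3 strands, 8 crossings.
Compute on β:
Braid: s1 s2^-1 s1^-1 s2 s2 s2 s2 s2 on 3 strands, 8 crossings.
Writhe w = (#positive) - (#negative) = 6 - 2 = 4.
Computing the Kauffman bracket via state sum. There are 2^8 = 256 states.
For each crossing: s=0 is the vertical smoothing, s=1 horizontal. Crossing k contributes A^(sign_k * (1 - 2*s_k)); loop factor d = -A^2 - A^-2.
Tabulate the states by total A-exponent and number of loops L (A-exp: L × count):
  A^8: L=1 ×1
  A^6: L=2 ×8
  A^4: L=1 ×11, L=3 ×17
  A^2: L=2 ×36, L=4 ×20
  A^0: L=1 ×5, L=3 ×50, L=5 ×15
  A^-2: L=2 ×10, L=4 ×40, L=6 ×6
  A^-4: L=3 ×10, L=5 ×17, L=7 ×1
  A^-6: L=4 ×5, L=6 ×3
  A^-8: L=5 ×1
Each group contributes A^e * Σ count * d^(L-1):
Powers of d = -A^2 - A^-2: d^2 = A^4 + 2 + A^-4; d^3 = -A^6 - 3*A^2 - 3*A^-2 - A^-6; d^4 = A^8 + 4*A^4 + 6 + 4*A^-4 + A^-8; d^5 = -A^10 - 5*A^6 - 10*A^2 - 10*A^-2 - 5*A^-6 - A^-10; d^6 = A^12 + 6*A^8 + 15*A^4 + 20 + 15*A^-4 + 6*A^-8 + A^-12.
  A^8 * (1) = A^8
  A^6 * (8*d) = -8*A^8 - 8*A^4
  A^4 * (11 + 17*d^2) = 17*A^8 + 45*A^4 + 17
  A^2 * (36*d + 20*d^3) = -20*A^8 - 96*A^4 - 96 - 20*A^-4
  A^0 * (5 + 50*d^2 + 15*d^4) = 15*A^8 + 110*A^4 + 195 + 110*A^-4 + 15*A^-8
  A^-2 * (10*d + 40*d^3 + 6*d^5) = -6*A^8 - 70*A^4 - 190 - 190*A^-4 - 70*A^-8 - 6*A^-12
  A^-4 * (10*d^2 + 17*d^4 + d^6) = A^8 + 23*A^4 + 93 + 142*A^-4 + 93*A^-8 + 23*A^-12 + A^-16
  A^-6 * (5*d^3 + 3*d^5) = -3*A^4 - 20 - 45*A^-4 - 45*A^-8 - 20*A^-12 - 3*A^-16
  A^-8 * (d^4) = 1 + 4*A^-4 + 6*A^-8 + 4*A^-12 + A^-16
Summing the groups: <K> = A^4 + A^-4 - A^-8 + A^-12 - A^-16
Normalise by the writhe: (-A^3)^(-w) = (-A^3)^(-4) = A^-12, so f(A) = A^-12 * <K> = A^-8 + A^-16 - A^-20 + A^-24 - A^-28.
Substitute A = t^(-1/4), i.e. A^e → t^(-e/4): V(t) = -t^7 + t^6 - t^5 + t^4 + t^2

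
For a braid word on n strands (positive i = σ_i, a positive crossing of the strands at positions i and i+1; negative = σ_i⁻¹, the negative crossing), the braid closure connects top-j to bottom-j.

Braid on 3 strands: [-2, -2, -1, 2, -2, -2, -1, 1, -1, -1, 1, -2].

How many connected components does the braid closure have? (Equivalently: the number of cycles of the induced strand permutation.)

1

Derivation:
Track the strand permutation on 3 strands, starting from identity.
  step 1: s2^-1 swaps positions 2,3 -> [1 3 2]
  step 2: s2^-1 swaps positions 2,3 -> [1 2 3]
  step 3: s1^-1 swaps positions 1,2 -> [2 1 3]
  step 4: s2 swaps positions 2,3 -> [2 3 1]
  step 5: s2^-1 swaps positions 2,3 -> [2 1 3]
  step 6: s2^-1 swaps positions 2,3 -> [2 3 1]
  step 7: s1^-1 swaps positions 1,2 -> [3 2 1]
  step 8: s1 swaps positions 1,2 -> [2 3 1]
  step 9: s1^-1 swaps positions 1,2 -> [3 2 1]
  step 10: s1^-1 swaps positions 1,2 -> [2 3 1]
  step 11: s1 swaps positions 1,2 -> [3 2 1]
  step 12: s2^-1 swaps positions 2,3 -> [3 1 2]
Final permutation (position -> original strand): [3 1 2]
Closure components = cycle count of this permutation = 1.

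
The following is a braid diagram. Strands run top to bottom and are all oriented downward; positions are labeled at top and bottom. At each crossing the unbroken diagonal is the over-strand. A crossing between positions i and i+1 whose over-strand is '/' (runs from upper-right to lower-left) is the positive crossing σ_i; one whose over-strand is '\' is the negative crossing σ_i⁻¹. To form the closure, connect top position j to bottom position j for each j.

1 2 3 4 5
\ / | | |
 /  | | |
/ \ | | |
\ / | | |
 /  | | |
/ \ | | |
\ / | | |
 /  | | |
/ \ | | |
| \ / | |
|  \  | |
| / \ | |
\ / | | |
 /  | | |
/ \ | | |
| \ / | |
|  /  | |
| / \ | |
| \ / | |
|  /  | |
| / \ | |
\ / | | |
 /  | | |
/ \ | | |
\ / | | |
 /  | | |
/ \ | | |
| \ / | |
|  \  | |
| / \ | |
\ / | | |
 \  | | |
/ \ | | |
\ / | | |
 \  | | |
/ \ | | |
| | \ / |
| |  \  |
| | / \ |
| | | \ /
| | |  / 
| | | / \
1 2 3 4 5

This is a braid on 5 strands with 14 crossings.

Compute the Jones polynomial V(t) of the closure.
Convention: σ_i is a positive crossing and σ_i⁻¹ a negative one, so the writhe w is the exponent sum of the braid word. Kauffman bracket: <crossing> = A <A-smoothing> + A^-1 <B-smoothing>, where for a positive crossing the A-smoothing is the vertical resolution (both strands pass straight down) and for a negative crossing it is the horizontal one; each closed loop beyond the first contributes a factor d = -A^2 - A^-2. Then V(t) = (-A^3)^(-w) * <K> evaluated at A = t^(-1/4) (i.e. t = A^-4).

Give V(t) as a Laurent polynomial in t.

Reading the diagram top to bottom ('/'-over between positions i,i+1 = s_i, '\'-over = s_i^-1): braid word = s1 s1 s1 s2^-1 s1 s2 s2 s1 s1 s2^-1 s1^-1 s1^-1 s3^-1 s4.
The presented braid s1 s1 s1 s2^-1 s1 s2 s2 s1 s1 s2^-1 s1^-1 s1^-1 s3^-1 s4 on 5 strands reduces by inverse Markov moves (closure unchanged at each step):
  Destabilize: the word has the form β·s4 where s4 occurs only as the final letter (β ∈ B_4); drop it and the last strand → 4 strands.
  Destabilize: the word has the form β·s3^-1 where s3^-1 occurs only as the final letter (β ∈ B_3); drop it and the last strand → 3 strands.
  Deconjugate: the word is γ·β·γ⁻¹ with γ = s1 s1 (prefix) and γ⁻¹ = s1^-1 s1^-1 (suffix); strip both.
Reduced to β = s1 s2^-1 s1 s2 s2 s1 s1 s2^-1 on 3 strands, 8 crossings.
Compute on β:
Braid: s1 s2^-1 s1 s2 s2 s1 s1 s2^-1 on 3 strands, 8 crossings.
Writhe w = (#positive) - (#negative) = 6 - 2 = 4.
State-sum expansion of <K>. There are 2^8 = 256 states.
Each crossing splits two ways (0=vertical, 1=horizontal). The state's weight is A^(#A-smoothings - #B-smoothings) * d^(loops - 1).
Tabulate the states by total A-exponent and number of loops L (A-exp: L × count):
  A^8: L=3 ×1
  A^6: L=2 ×6, L=4 ×2
  A^4: L=1 ×11, L=3 ×16, L=5 ×1
  A^2: L=2 ×47, L=4 ×9
  A^0: L=1 ×26, L=3 ×43, L=5 ×1
  A^-2: L=2 ×41, L=4 ×15
  A^-4: L=3 ×26, L=5 ×2
  A^-6: L=4 ×8
  A^-8: L=5 ×1
Each group contributes A^e * Σ count * d^(L-1):
Powers of d = -A^2 - A^-2: d^2 = A^4 + 2 + A^-4; d^3 = -A^6 - 3*A^2 - 3*A^-2 - A^-6; d^4 = A^8 + 4*A^4 + 6 + 4*A^-4 + A^-8.
  A^8 * (d^2) = A^12 + 2*A^8 + A^4
  A^6 * (6*d + 2*d^3) = -2*A^12 - 12*A^8 - 12*A^4 - 2
  A^4 * (11 + 16*d^2 + d^4) = A^12 + 20*A^8 + 49*A^4 + 20 + A^-4
  A^2 * (47*d + 9*d^3) = -9*A^8 - 74*A^4 - 74 - 9*A^-4
  A^0 * (26 + 43*d^2 + d^4) = A^8 + 47*A^4 + 118 + 47*A^-4 + A^-8
  A^-2 * (41*d + 15*d^3) = -15*A^4 - 86 - 86*A^-4 - 15*A^-8
  A^-4 * (26*d^2 + 2*d^4) = 2*A^4 + 34 + 64*A^-4 + 34*A^-8 + 2*A^-12
  A^-6 * (8*d^3) = -8 - 24*A^-4 - 24*A^-8 - 8*A^-12
  A^-8 * (d^4) = 1 + 4*A^-4 + 6*A^-8 + 4*A^-12 + A^-16
Summing the groups: <K> = 2*A^8 - 2*A^4 + 3 - 3*A^-4 + 2*A^-8 - 2*A^-12 + A^-16
Normalise by the writhe: (-A^3)^(-w) = (-A^3)^(-4) = A^-12, so f(A) = A^-12 * <K> = 2*A^-4 - 2*A^-8 + 3*A^-12 - 3*A^-16 + 2*A^-20 - 2*A^-24 + A^-28.
Substitute A = t^(-1/4), i.e. A^e → t^(-e/4): V(t) = t^7 - 2*t^6 + 2*t^5 - 3*t^4 + 3*t^3 - 2*t^2 + 2*t

Answer: t^7 - 2*t^6 + 2*t^5 - 3*t^4 + 3*t^3 - 2*t^2 + 2*t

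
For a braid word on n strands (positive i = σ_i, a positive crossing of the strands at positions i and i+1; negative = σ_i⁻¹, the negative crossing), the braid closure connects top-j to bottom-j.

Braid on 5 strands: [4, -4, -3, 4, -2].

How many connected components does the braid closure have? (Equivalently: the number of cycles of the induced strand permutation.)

2

Derivation:
Track the strand permutation on 5 strands, starting from identity.
  step 1: s4 swaps positions 4,5 -> [1 2 3 5 4]
  step 2: s4^-1 swaps positions 4,5 -> [1 2 3 4 5]
  step 3: s3^-1 swaps positions 3,4 -> [1 2 4 3 5]
  step 4: s4 swaps positions 4,5 -> [1 2 4 5 3]
  step 5: s2^-1 swaps positions 2,3 -> [1 4 2 5 3]
Final permutation (position -> original strand): [1 4 2 5 3]
Closure components = cycle count of this permutation = 2.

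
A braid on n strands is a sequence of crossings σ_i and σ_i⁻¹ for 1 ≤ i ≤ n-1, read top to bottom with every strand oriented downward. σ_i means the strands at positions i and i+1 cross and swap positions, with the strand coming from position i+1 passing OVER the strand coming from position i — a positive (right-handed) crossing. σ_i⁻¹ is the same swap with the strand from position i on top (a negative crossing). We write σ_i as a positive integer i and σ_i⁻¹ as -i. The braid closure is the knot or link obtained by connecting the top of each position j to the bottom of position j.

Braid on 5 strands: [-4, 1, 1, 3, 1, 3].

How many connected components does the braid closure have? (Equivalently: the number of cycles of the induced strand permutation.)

3

Derivation:
Track the strand permutation on 5 strands, starting from identity.
  step 1: s4^-1 swaps positions 4,5 -> [1 2 3 5 4]
  step 2: s1 swaps positions 1,2 -> [2 1 3 5 4]
  step 3: s1 swaps positions 1,2 -> [1 2 3 5 4]
  step 4: s3 swaps positions 3,4 -> [1 2 5 3 4]
  step 5: s1 swaps positions 1,2 -> [2 1 5 3 4]
  step 6: s3 swaps positions 3,4 -> [2 1 3 5 4]
Final permutation (position -> original strand): [2 1 3 5 4]
Closure components = cycle count of this permutation = 3.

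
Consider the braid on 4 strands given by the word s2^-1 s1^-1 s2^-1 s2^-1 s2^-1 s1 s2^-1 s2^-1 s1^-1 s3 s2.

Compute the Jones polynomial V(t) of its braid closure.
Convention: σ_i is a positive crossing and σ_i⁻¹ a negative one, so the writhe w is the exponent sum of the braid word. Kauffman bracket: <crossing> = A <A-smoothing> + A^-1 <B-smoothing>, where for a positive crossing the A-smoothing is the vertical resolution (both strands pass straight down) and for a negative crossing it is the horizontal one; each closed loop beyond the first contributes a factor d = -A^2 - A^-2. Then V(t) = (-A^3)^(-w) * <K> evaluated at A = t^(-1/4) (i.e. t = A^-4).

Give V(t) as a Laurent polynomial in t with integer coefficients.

t^-2 - t^-3 + 3*t^-4 - 3*t^-5 + 3*t^-6 - 3*t^-7 + 2*t^-8 - t^-9

Derivation:
The presented braid s2^-1 s1^-1 s2^-1 s2^-1 s2^-1 s1 s2^-1 s2^-1 s1^-1 s3 s2 on 4 strands reduces by inverse Markov moves (closure unchanged at each step):
  Deconjugate: the word is γ·β·γ⁻¹ with γ = s2^-1 (prefix) and γ⁻¹ = s2 (suffix); strip both.
  Destabilize: the word has the form β·s3 where s3 occurs only as the final letter (β ∈ B_3); drop it and the last strand → 3 strands.
Reduced to β = s1^-1 s2^-1 s2^-1 s2^-1 s1 s2^-1 s2^-1 s1^-1 on 3 strands, 8 crossings.
Compute on β:
Braid: s1^-1 s2^-1 s2^-1 s2^-1 s1 s2^-1 s2^-1 s1^-1 on 3 strands, 8 crossings.
Writhe w = (#positive) - (#negative) = 1 - 7 = -6.
Enumerate smoothing states for the bracket polynomial. There are 2^8 = 256 states.
Smooth each crossing (0=||, 1=⌣⌢); contribution A^(Σ sign_k(1-2s_k)) * d^(L-1).
Tabulate the states by total A-exponent and number of loops L (A-exp: L × count):
  A^8: L=6 ×1
  A^6: L=5 ×8
  A^4: L=4 ×27, L=6 ×1
  A^2: L=3 ×49, L=5 ×7
  A^0: L=2 ×49, L=4 ×21
  A^-2: L=1 ×22, L=3 ×34
  A^-4: L=2 ×27, L=4 ×1
  A^-6: L=1 ×5, L=3 ×3
  A^-8: L=2 ×1
Each group contributes A^e * Σ count * d^(L-1):
Powers of d = -A^2 - A^-2: d^2 = A^4 + 2 + A^-4; d^3 = -A^6 - 3*A^2 - 3*A^-2 - A^-6; d^4 = A^8 + 4*A^4 + 6 + 4*A^-4 + A^-8; d^5 = -A^10 - 5*A^6 - 10*A^2 - 10*A^-2 - 5*A^-6 - A^-10.
  A^8 * (d^5) = -A^18 - 5*A^14 - 10*A^10 - 10*A^6 - 5*A^2 - A^-2
  A^6 * (8*d^4) = 8*A^14 + 32*A^10 + 48*A^6 + 32*A^2 + 8*A^-2
  A^4 * (27*d^3 + d^5) = -A^14 - 32*A^10 - 91*A^6 - 91*A^2 - 32*A^-2 - A^-6
  A^2 * (49*d^2 + 7*d^4) = 7*A^10 + 77*A^6 + 140*A^2 + 77*A^-2 + 7*A^-6
  A^0 * (49*d + 21*d^3) = -21*A^6 - 112*A^2 - 112*A^-2 - 21*A^-6
  A^-2 * (22 + 34*d^2) = 34*A^2 + 90*A^-2 + 34*A^-6
  A^-4 * (27*d + d^3) = -A^2 - 30*A^-2 - 30*A^-6 - A^-10
  A^-6 * (5 + 3*d^2) = 3*A^-2 + 11*A^-6 + 3*A^-10
  A^-8 * (d) = -A^-6 - A^-10
Summing the groups: <K> = -A^18 + 2*A^14 - 3*A^10 + 3*A^6 - 3*A^2 + 3*A^-2 - A^-6 + A^-10
Normalise by the writhe: (-A^3)^(-w) = (-A^3)^(6) = A^18, so f(A) = A^18 * <K> = -A^36 + 2*A^32 - 3*A^28 + 3*A^24 - 3*A^20 + 3*A^16 - A^12 + A^8.
Substitute A = t^(-1/4), i.e. A^e → t^(-e/4): V(t) = t^-2 - t^-3 + 3*t^-4 - 3*t^-5 + 3*t^-6 - 3*t^-7 + 2*t^-8 - t^-9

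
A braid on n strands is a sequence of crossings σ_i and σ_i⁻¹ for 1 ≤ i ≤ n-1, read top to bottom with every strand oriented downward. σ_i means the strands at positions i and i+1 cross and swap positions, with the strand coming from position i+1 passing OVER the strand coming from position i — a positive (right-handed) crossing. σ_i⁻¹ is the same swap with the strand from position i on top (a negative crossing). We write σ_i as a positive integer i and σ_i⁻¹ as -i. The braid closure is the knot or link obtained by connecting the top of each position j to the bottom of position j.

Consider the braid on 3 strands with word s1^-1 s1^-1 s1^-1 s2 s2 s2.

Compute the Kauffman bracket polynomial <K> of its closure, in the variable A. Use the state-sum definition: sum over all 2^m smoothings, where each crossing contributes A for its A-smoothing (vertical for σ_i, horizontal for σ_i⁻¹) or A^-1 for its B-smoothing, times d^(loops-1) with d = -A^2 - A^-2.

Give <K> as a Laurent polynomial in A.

Braid: s1^-1 s1^-1 s1^-1 s2 s2 s2 on 3 strands, 6 crossings.
Writhe w = (#positive) - (#negative) = 3 - 3 = 0.
State-sum expansion of <K>. There are 2^6 = 64 states.
For each crossing: s=0 is the vertical smoothing, s=1 horizontal. Crossing k contributes A^(sign_k * (1 - 2*s_k)); loop factor d = -A^2 - A^-2.
Tabulate the states by total A-exponent and number of loops L (A-exp: L × count):
  A^6: L=4 ×1
  A^4: L=3 ×6
  A^2: L=2 ×12, L=4 ×3
  A^0: L=1 ×9, L=3 ×10, L=5 ×1
  A^-2: L=2 ×12, L=4 ×3
  A^-4: L=3 ×6
  A^-6: L=4 ×1
Each group contributes A^e * Σ count * d^(L-1):
Powers of d = -A^2 - A^-2: d^2 = A^4 + 2 + A^-4; d^3 = -A^6 - 3*A^2 - 3*A^-2 - A^-6; d^4 = A^8 + 4*A^4 + 6 + 4*A^-4 + A^-8.
  A^6 * (d^3) = -A^12 - 3*A^8 - 3*A^4 - 1
  A^4 * (6*d^2) = 6*A^8 + 12*A^4 + 6
  A^2 * (12*d + 3*d^3) = -3*A^8 - 21*A^4 - 21 - 3*A^-4
  A^0 * (9 + 10*d^2 + d^4) = A^8 + 14*A^4 + 35 + 14*A^-4 + A^-8
  A^-2 * (12*d + 3*d^3) = -3*A^4 - 21 - 21*A^-4 - 3*A^-8
  A^-4 * (6*d^2) = 6 + 12*A^-4 + 6*A^-8
  A^-6 * (d^3) = -1 - 3*A^-4 - 3*A^-8 - A^-12
Summing the groups: <K> = -A^12 + A^8 - A^4 + 3 - A^-4 + A^-8 - A^-12

Answer: -A^12 + A^8 - A^4 + 3 - A^-4 + A^-8 - A^-12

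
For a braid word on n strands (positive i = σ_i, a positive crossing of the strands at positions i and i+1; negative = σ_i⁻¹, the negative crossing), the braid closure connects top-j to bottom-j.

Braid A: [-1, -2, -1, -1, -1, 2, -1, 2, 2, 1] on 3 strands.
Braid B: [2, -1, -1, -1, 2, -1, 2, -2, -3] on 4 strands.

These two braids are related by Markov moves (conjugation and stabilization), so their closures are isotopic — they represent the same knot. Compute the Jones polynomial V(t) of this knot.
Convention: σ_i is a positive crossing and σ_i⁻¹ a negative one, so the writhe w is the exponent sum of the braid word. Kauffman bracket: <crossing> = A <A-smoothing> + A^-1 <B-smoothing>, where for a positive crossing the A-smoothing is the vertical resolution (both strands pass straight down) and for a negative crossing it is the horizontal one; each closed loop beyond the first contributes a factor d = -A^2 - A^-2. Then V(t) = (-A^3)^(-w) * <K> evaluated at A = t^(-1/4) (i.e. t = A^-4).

Markov-equivalent braids have isotopic closures, hence identical knot invariants. Strip the Markov moves from each word to reach a common short braid β, then compute V(t) once on β.
Braid A: s1^-1 s2^-1 s1^-1 s1^-1 s1^-1 s2 s1^-1 s2 s2 s1 on 3 strands reduces by inverse Markov moves (closure unchanged at each step):
  Deconjugate: the word is γ·β·γ⁻¹ with γ = s1^-1 s2^-1 (prefix) and γ⁻¹ = s2 s1 (suffix); strip both.
Reduced to β = s1^-1 s1^-1 s1^-1 s2 s1^-1 s2 on 3 strands, 6 crossings.
Braid B: s2 s1^-1 s1^-1 s1^-1 s2 s1^-1 s2 s2^-1 s3^-1 on 4 strands reduces by inverse Markov moves (closure unchanged at each step):
  Destabilize: the word has the form β·s3^-1 where s3^-1 occurs only as the final letter (β ∈ B_3); drop it and the last strand → 3 strands.
  Deconjugate: the word is γ·β·γ⁻¹ with γ = s2 (prefix) and γ⁻¹ = s2^-1 (suffix); strip both.
Reduced to β = s1^-1 s1^-1 s1^-1 s2 s1^-1 s2 on 3 strands, 6 crossings.
Both give the same β = s1^-1 s1^-1 s1^-1 s2 s1^-1 s2 on 3 strands, so one state sum suffices:
Braid: s1^-1 s1^-1 s1^-1 s2 s1^-1 s2 on 3 strands, 6 crossings.
Writhe w = (#positive) - (#negative) = 2 - 4 = -2.
State-sum expansion of <K>. There are 2^6 = 64 states.
Smooth each crossing (0=||, 1=⌣⌢); contribution A^(Σ sign_k(1-2s_k)) * d^(L-1).
Tabulate the states by total A-exponent and number of loops L (A-exp: L × count):
  A^6: L=5 ×1
  A^4: L=4 ×6
  A^2: L=3 ×15
  A^0: L=2 ×19, L=4 ×1
  A^-2: L=1 ×11, L=3 ×4
  A^-4: L=2 ×6
  A^-6: L=3 ×1
Each group contributes A^e * Σ count * d^(L-1):
Powers of d = -A^2 - A^-2: d^2 = A^4 + 2 + A^-4; d^3 = -A^6 - 3*A^2 - 3*A^-2 - A^-6; d^4 = A^8 + 4*A^4 + 6 + 4*A^-4 + A^-8.
  A^6 * (d^4) = A^14 + 4*A^10 + 6*A^6 + 4*A^2 + A^-2
  A^4 * (6*d^3) = -6*A^10 - 18*A^6 - 18*A^2 - 6*A^-2
  A^2 * (15*d^2) = 15*A^6 + 30*A^2 + 15*A^-2
  A^0 * (19*d + d^3) = -A^6 - 22*A^2 - 22*A^-2 - A^-6
  A^-2 * (11 + 4*d^2) = 4*A^2 + 19*A^-2 + 4*A^-6
  A^-4 * (6*d) = -6*A^-2 - 6*A^-6
  A^-6 * (d^2) = A^-2 + 2*A^-6 + A^-10
Summing the groups: <K> = A^14 - 2*A^10 + 2*A^6 - 2*A^2 + 2*A^-2 - A^-6 + A^-10
Normalise by the writhe: (-A^3)^(-w) = (-A^3)^(2) = A^6, so f(A) = A^6 * <K> = A^20 - 2*A^16 + 2*A^12 - 2*A^8 + 2*A^4 - 1 + A^-4.
Substitute A = t^(-1/4), i.e. A^e → t^(-e/4): V(t) = t - 1 + 2*t^-1 - 2*t^-2 + 2*t^-3 - 2*t^-4 + t^-5

Answer: t - 1 + 2*t^-1 - 2*t^-2 + 2*t^-3 - 2*t^-4 + t^-5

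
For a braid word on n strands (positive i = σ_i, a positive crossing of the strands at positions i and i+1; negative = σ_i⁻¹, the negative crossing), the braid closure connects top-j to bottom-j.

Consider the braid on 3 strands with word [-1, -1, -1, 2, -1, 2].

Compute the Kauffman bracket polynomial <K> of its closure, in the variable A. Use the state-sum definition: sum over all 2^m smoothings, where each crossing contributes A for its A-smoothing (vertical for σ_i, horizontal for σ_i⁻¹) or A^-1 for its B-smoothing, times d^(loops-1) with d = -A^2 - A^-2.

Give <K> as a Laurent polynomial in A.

A^14 - 2*A^10 + 2*A^6 - 2*A^2 + 2*A^-2 - A^-6 + A^-10

Derivation:
Braid: s1^-1 s1^-1 s1^-1 s2 s1^-1 s2 on 3 strands, 6 crossings.
Writhe w = (#positive) - (#negative) = 2 - 4 = -2.
Enumerate smoothing states for the bracket polynomial. There are 2^6 = 64 states.
Each crossing splits two ways (0=vertical, 1=horizontal). The state's weight is A^(#A-smoothings - #B-smoothings) * d^(loops - 1).
Tabulate the states by total A-exponent and number of loops L (A-exp: L × count):
  A^6: L=5 ×1
  A^4: L=4 ×6
  A^2: L=3 ×15
  A^0: L=2 ×19, L=4 ×1
  A^-2: L=1 ×11, L=3 ×4
  A^-4: L=2 ×6
  A^-6: L=3 ×1
Each group contributes A^e * Σ count * d^(L-1):
Powers of d = -A^2 - A^-2: d^2 = A^4 + 2 + A^-4; d^3 = -A^6 - 3*A^2 - 3*A^-2 - A^-6; d^4 = A^8 + 4*A^4 + 6 + 4*A^-4 + A^-8.
  A^6 * (d^4) = A^14 + 4*A^10 + 6*A^6 + 4*A^2 + A^-2
  A^4 * (6*d^3) = -6*A^10 - 18*A^6 - 18*A^2 - 6*A^-2
  A^2 * (15*d^2) = 15*A^6 + 30*A^2 + 15*A^-2
  A^0 * (19*d + d^3) = -A^6 - 22*A^2 - 22*A^-2 - A^-6
  A^-2 * (11 + 4*d^2) = 4*A^2 + 19*A^-2 + 4*A^-6
  A^-4 * (6*d) = -6*A^-2 - 6*A^-6
  A^-6 * (d^2) = A^-2 + 2*A^-6 + A^-10
Summing the groups: <K> = A^14 - 2*A^10 + 2*A^6 - 2*A^2 + 2*A^-2 - A^-6 + A^-10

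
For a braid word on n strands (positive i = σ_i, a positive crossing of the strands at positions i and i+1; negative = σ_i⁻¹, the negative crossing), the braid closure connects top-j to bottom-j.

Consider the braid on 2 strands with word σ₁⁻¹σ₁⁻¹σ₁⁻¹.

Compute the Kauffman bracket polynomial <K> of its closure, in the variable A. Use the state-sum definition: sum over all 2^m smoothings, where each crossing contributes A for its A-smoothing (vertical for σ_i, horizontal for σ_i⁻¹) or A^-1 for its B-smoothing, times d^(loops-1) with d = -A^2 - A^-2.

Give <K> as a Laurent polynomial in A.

A^7 - A^3 - A^-5

Derivation:
Braid: s1^-1 s1^-1 s1^-1 on 2 strands, 3 crossings.
Writhe w = (#positive) - (#negative) = 0 - 3 = -3.
Enumerate smoothing states for the bracket polynomial. There are 2^3 = 8 states.
Each crossing splits two ways (0=vertical, 1=horizontal). The state's weight is A^(#A-smoothings - #B-smoothings) * d^(loops - 1).
  state 000: A-exp=-3, loops=2, term = A^-3 * d^1
  state 001: A-exp=-1, loops=1, term = A^-1 * d^0
  state 010: A-exp=-1, loops=1, term = A^-1 * d^0
  state 011: A-exp=+1, loops=2, term = A^1 * d^1
  state 100: A-exp=-1, loops=1, term = A^-1 * d^0
  state 101: A-exp=+1, loops=2, term = A^1 * d^1
  state 110: A-exp=+1, loops=2, term = A^1 * d^1
  state 111: A-exp=+3, loops=3, term = A^3 * d^2
Collect the terms by A-exponent (count of states per loop number):
Powers of d = -A^2 - A^-2: d^2 = A^4 + 2 + A^-4.
  A^3 * (d^2) = A^7 + 2*A^3 + A^-1
  A^1 * (3*d) = -3*A^3 - 3*A^-1
  A^-1 * (3) = 3*A^-1
  A^-3 * (d) = -A^-1 - A^-5
Summing the groups: <K> = A^7 - A^3 - A^-5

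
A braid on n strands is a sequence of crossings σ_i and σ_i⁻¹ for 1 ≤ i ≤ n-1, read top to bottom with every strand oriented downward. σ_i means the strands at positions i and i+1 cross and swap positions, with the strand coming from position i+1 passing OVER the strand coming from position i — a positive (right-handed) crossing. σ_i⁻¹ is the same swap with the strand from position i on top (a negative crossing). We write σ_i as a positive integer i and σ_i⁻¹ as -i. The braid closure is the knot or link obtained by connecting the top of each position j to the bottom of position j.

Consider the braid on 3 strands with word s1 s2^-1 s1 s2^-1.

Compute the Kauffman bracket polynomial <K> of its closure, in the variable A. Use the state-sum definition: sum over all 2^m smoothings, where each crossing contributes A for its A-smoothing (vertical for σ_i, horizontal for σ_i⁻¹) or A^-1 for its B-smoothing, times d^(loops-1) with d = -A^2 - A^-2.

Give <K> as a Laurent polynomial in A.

Braid: s1 s2^-1 s1 s2^-1 on 3 strands, 4 crossings.
Writhe w = (#positive) - (#negative) = 2 - 2 = 0.
State-sum expansion of <K>. There are 2^4 = 16 states.
For each crossing: s=0 is the vertical smoothing, s=1 horizontal. Crossing k contributes A^(sign_k * (1 - 2*s_k)); loop factor d = -A^2 - A^-2.
  state 0000: A-exp=+0, loops=3, term = A^0 * d^2
  state 0001: A-exp=+2, loops=2, term = A^2 * d^1
  state 0010: A-exp=-2, loops=2, term = A^-2 * d^1
  state 0011: A-exp=+0, loops=1, term = A^0 * d^0
  state 0100: A-exp=+2, loops=2, term = A^2 * d^1
  state 0101: A-exp=+4, loops=3, term = A^4 * d^2
  state 0110: A-exp=+0, loops=1, term = A^0 * d^0
  state 0111: A-exp=+2, loops=2, term = A^2 * d^1
  state 1000: A-exp=-2, loops=2, term = A^-2 * d^1
  state 1001: A-exp=+0, loops=1, term = A^0 * d^0
  state 1010: A-exp=-4, loops=3, term = A^-4 * d^2
  state 1011: A-exp=-2, loops=2, term = A^-2 * d^1
  state 1100: A-exp=+0, loops=1, term = A^0 * d^0
  state 1101: A-exp=+2, loops=2, term = A^2 * d^1
  state 1110: A-exp=-2, loops=2, term = A^-2 * d^1
  state 1111: A-exp=+0, loops=1, term = A^0 * d^0
Collect the terms by A-exponent (count of states per loop number):
Powers of d = -A^2 - A^-2: d^2 = A^4 + 2 + A^-4.
  A^4 * (d^2) = A^8 + 2*A^4 + 1
  A^2 * (4*d) = -4*A^4 - 4
  A^0 * (5 + d^2) = A^4 + 7 + A^-4
  A^-2 * (4*d) = -4 - 4*A^-4
  A^-4 * (d^2) = 1 + 2*A^-4 + A^-8
Summing the groups: <K> = A^8 - A^4 + 1 - A^-4 + A^-8

Answer: A^8 - A^4 + 1 - A^-4 + A^-8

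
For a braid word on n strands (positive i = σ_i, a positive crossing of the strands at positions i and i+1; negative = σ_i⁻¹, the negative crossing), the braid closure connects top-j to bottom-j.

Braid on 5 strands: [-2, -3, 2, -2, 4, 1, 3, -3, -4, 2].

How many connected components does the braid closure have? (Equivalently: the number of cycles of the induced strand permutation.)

3

Derivation:
Track the strand permutation on 5 strands, starting from identity.
  step 1: s2^-1 swaps positions 2,3 -> [1 3 2 4 5]
  step 2: s3^-1 swaps positions 3,4 -> [1 3 4 2 5]
  step 3: s2 swaps positions 2,3 -> [1 4 3 2 5]
  step 4: s2^-1 swaps positions 2,3 -> [1 3 4 2 5]
  step 5: s4 swaps positions 4,5 -> [1 3 4 5 2]
  step 6: s1 swaps positions 1,2 -> [3 1 4 5 2]
  step 7: s3 swaps positions 3,4 -> [3 1 5 4 2]
  step 8: s3^-1 swaps positions 3,4 -> [3 1 4 5 2]
  step 9: s4^-1 swaps positions 4,5 -> [3 1 4 2 5]
  step 10: s2 swaps positions 2,3 -> [3 4 1 2 5]
Final permutation (position -> original strand): [3 4 1 2 5]
Closure components = cycle count of this permutation = 3.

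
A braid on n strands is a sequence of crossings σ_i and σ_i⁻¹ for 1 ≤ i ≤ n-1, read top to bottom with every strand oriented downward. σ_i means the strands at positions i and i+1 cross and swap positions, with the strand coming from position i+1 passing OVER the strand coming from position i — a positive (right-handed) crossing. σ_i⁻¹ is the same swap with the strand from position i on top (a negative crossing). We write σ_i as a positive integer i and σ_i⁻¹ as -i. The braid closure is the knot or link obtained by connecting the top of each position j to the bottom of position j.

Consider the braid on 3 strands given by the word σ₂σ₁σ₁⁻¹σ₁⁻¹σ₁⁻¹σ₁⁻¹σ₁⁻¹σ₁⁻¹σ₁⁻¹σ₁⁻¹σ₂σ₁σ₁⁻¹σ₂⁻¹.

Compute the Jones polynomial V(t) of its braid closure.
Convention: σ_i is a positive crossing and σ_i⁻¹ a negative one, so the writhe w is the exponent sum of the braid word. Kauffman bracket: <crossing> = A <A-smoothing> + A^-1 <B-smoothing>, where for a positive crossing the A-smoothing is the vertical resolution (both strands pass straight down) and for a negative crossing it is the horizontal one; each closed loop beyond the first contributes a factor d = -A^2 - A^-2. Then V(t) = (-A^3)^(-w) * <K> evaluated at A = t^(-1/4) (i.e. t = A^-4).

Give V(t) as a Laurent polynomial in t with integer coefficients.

t^-3 + t^-5 - t^-6 + t^-7 - t^-8 + t^-9 - t^-10

Derivation:
The presented braid s2 s1 s1^-1 s1^-1 s1^-1 s1^-1 s1^-1 s1^-1 s1^-1 s1^-1 s2 s1 s1^-1 s2^-1 on 3 strands reduces by inverse Markov moves (closure unchanged at each step):
  Deconjugate: the word is γ·β·γ⁻¹ with γ = s2 s1 (prefix) and γ⁻¹ = s1^-1 s2^-1 (suffix); strip both.
  Deconjugate: the word is γ·β·γ⁻¹ with γ = s1^-1 (prefix) and γ⁻¹ = s1 (suffix); strip both.
  Destabilize: the word has the form β·s2 where s2 occurs only as the final letter (β ∈ B_2); drop it and the last strand → 2 strands.
Reduced to β = s1^-1 s1^-1 s1^-1 s1^-1 s1^-1 s1^-1 s1^-1 on 2 strands, 7 crossings.
Compute on β:
Braid: s1^-1 s1^-1 s1^-1 s1^-1 s1^-1 s1^-1 s1^-1 on 2 strands, 7 crossings.
Writhe w = (#positive) - (#negative) = 0 - 7 = -7.
State-sum expansion of <K>. There are 2^7 = 128 states.
Smooth each crossing (0=||, 1=⌣⌢); contribution A^(Σ sign_k(1-2s_k)) * d^(L-1).
Tabulate the states by total A-exponent and number of loops L (A-exp: L × count):
  A^7: L=7 ×1
  A^5: L=6 ×7
  A^3: L=5 ×21
  A^1: L=4 ×35
  A^-1: L=3 ×35
  A^-3: L=2 ×21
  A^-5: L=1 ×7
  A^-7: L=2 ×1
Each group contributes A^e * Σ count * d^(L-1):
Powers of d = -A^2 - A^-2: d^2 = A^4 + 2 + A^-4; d^3 = -A^6 - 3*A^2 - 3*A^-2 - A^-6; d^4 = A^8 + 4*A^4 + 6 + 4*A^-4 + A^-8; d^5 = -A^10 - 5*A^6 - 10*A^2 - 10*A^-2 - 5*A^-6 - A^-10; d^6 = A^12 + 6*A^8 + 15*A^4 + 20 + 15*A^-4 + 6*A^-8 + A^-12.
  A^7 * (d^6) = A^19 + 6*A^15 + 15*A^11 + 20*A^7 + 15*A^3 + 6*A^-1 + A^-5
  A^5 * (7*d^5) = -7*A^15 - 35*A^11 - 70*A^7 - 70*A^3 - 35*A^-1 - 7*A^-5
  A^3 * (21*d^4) = 21*A^11 + 84*A^7 + 126*A^3 + 84*A^-1 + 21*A^-5
  A^1 * (35*d^3) = -35*A^7 - 105*A^3 - 105*A^-1 - 35*A^-5
  A^-1 * (35*d^2) = 35*A^3 + 70*A^-1 + 35*A^-5
  A^-3 * (21*d) = -21*A^-1 - 21*A^-5
  A^-5 * (7) = 7*A^-5
  A^-7 * (d) = -A^-5 - A^-9
Summing the groups: <K> = A^19 - A^15 + A^11 - A^7 + A^3 - A^-1 - A^-9
Normalise by the writhe: (-A^3)^(-w) = (-A^3)^(7) = -A^21, so f(A) = -A^21 * <K> = -A^40 + A^36 - A^32 + A^28 - A^24 + A^20 + A^12.
Substitute A = t^(-1/4), i.e. A^e → t^(-e/4): V(t) = t^-3 + t^-5 - t^-6 + t^-7 - t^-8 + t^-9 - t^-10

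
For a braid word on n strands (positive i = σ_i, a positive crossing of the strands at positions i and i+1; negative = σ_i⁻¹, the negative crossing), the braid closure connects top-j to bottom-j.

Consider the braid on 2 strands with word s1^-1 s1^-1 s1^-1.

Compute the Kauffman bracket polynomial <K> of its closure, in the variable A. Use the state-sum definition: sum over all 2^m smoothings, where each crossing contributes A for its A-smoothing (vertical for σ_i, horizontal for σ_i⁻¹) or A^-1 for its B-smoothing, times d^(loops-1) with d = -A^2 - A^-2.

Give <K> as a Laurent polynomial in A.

Braid: s1^-1 s1^-1 s1^-1 on 2 strands, 3 crossings.
Writhe w = (#positive) - (#negative) = 0 - 3 = -3.
Computing the Kauffman bracket via state sum. There are 2^3 = 8 states.
Smooth each crossing (0=||, 1=⌣⌢); contribution A^(Σ sign_k(1-2s_k)) * d^(L-1).
  state 000: A-exp=-3, loops=2, term = A^-3 * d^1
  state 001: A-exp=-1, loops=1, term = A^-1 * d^0
  state 010: A-exp=-1, loops=1, term = A^-1 * d^0
  state 011: A-exp=+1, loops=2, term = A^1 * d^1
  state 100: A-exp=-1, loops=1, term = A^-1 * d^0
  state 101: A-exp=+1, loops=2, term = A^1 * d^1
  state 110: A-exp=+1, loops=2, term = A^1 * d^1
  state 111: A-exp=+3, loops=3, term = A^3 * d^2
Collect the terms by A-exponent (count of states per loop number):
Powers of d = -A^2 - A^-2: d^2 = A^4 + 2 + A^-4.
  A^3 * (d^2) = A^7 + 2*A^3 + A^-1
  A^1 * (3*d) = -3*A^3 - 3*A^-1
  A^-1 * (3) = 3*A^-1
  A^-3 * (d) = -A^-1 - A^-5
Summing the groups: <K> = A^7 - A^3 - A^-5

Answer: A^7 - A^3 - A^-5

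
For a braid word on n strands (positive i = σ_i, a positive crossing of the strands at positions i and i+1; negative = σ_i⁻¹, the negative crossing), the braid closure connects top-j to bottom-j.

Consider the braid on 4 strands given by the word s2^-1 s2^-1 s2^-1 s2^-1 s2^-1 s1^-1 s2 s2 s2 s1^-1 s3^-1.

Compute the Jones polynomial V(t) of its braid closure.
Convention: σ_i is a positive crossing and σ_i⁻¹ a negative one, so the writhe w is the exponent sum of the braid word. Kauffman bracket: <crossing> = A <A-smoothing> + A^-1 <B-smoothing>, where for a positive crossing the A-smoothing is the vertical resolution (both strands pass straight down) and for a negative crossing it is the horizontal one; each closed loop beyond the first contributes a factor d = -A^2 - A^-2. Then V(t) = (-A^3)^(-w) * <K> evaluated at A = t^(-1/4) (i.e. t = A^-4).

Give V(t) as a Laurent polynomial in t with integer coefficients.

-1 + 2*t^-1 - 2*t^-2 + 4*t^-3 - 3*t^-4 + 3*t^-5 - 2*t^-6 + t^-7 - t^-8

Derivation:
The presented braid s2^-1 s2^-1 s2^-1 s2^-1 s2^-1 s1^-1 s2 s2 s2 s1^-1 s3^-1 on 4 strands reduces by inverse Markov moves (closure unchanged at each step):
  Destabilize: the word has the form β·s3^-1 where s3^-1 occurs only as the final letter (β ∈ B_3); drop it and the last strand → 3 strands.
Reduced to β = s2^-1 s2^-1 s2^-1 s2^-1 s2^-1 s1^-1 s2 s2 s2 s1^-1 on 3 strands, 10 crossings.
Compute on β:
Braid: s2^-1 s2^-1 s2^-1 s2^-1 s2^-1 s1^-1 s2 s2 s2 s1^-1 on 3 strands, 10 crossings.
Writhe w = (#positive) - (#negative) = 3 - 7 = -4.
Enumerate smoothing states for the bracket polynomial. There are 2^10 = 1024 states.
Each crossing splits two ways (0=vertical, 1=horizontal). The state's weight is A^(#A-smoothings - #B-smoothings) * d^(loops - 1).
Tabulate the states by total A-exponent and number of loops L (A-exp: L × count):
  A^10: L=6 ×1
  A^8: L=5 ×10
  A^6: L=4 ×35, L=6 ×10
  A^4: L=3 ×60, L=5 ×50, L=7 ×10
  A^2: L=2 ×55, L=4 ×100, L=6 ×50, L=8 ×5
  A^0: L=1 ×25, L=3 ×101, L=5 ×100, L=7 ×25, L=9 ×1
  A^-2: L=2 ×55, L=4 ×100, L=6 ×50, L=8 ×5
  A^-4: L=1 ×6, L=3 ×54, L=5 ×50, L=7 ×10
  A^-6: L=2 ×9, L=4 ×26, L=6 ×10
  A^-8: L=3 ×5, L=5 ×5
  A^-10: L=4 ×1
Each group contributes A^e * Σ count * d^(L-1):
Powers of d = -A^2 - A^-2: d^2 = A^4 + 2 + A^-4; d^3 = -A^6 - 3*A^2 - 3*A^-2 - A^-6; d^4 = A^8 + 4*A^4 + 6 + 4*A^-4 + A^-8; d^5 = -A^10 - 5*A^6 - 10*A^2 - 10*A^-2 - 5*A^-6 - A^-10; d^6 = A^12 + 6*A^8 + 15*A^4 + 20 + 15*A^-4 + 6*A^-8 + A^-12; d^7 = -A^14 - 7*A^10 - 21*A^6 - 35*A^2 - 35*A^-2 - 21*A^-6 - 7*A^-10 - A^-14; d^8 = A^16 + 8*A^12 + 28*A^8 + 56*A^4 + 70 + 56*A^-4 + 28*A^-8 + 8*A^-12 + A^-16.
  A^10 * (d^5) = -A^20 - 5*A^16 - 10*A^12 - 10*A^8 - 5*A^4 - 1
  A^8 * (10*d^4) = 10*A^16 + 40*A^12 + 60*A^8 + 40*A^4 + 10
  A^6 * (35*d^3 + 10*d^5) = -10*A^16 - 85*A^12 - 205*A^8 - 205*A^4 - 85 - 10*A^-4
  A^4 * (60*d^2 + 50*d^4 + 10*d^6) = 10*A^16 + 110*A^12 + 410*A^8 + 620*A^4 + 410 + 110*A^-4 + 10*A^-8
  A^2 * (55*d + 100*d^3 + 50*d^5 + 5*d^7) = -5*A^16 - 85*A^12 - 455*A^8 - 1030*A^4 - 1030 - 455*A^-4 - 85*A^-8 - 5*A^-12
  A^0 * (25 + 101*d^2 + 100*d^4 + 25*d^6 + d^8) = A^16 + 33*A^12 + 278*A^8 + 932*A^4 + 1397 + 932*A^-4 + 278*A^-8 + 33*A^-12 + A^-16
  A^-2 * (55*d + 100*d^3 + 50*d^5 + 5*d^7) = -5*A^12 - 85*A^8 - 455*A^4 - 1030 - 1030*A^-4 - 455*A^-8 - 85*A^-12 - 5*A^-16
  A^-4 * (6 + 54*d^2 + 50*d^4 + 10*d^6) = 10*A^8 + 110*A^4 + 404 + 614*A^-4 + 404*A^-8 + 110*A^-12 + 10*A^-16
  A^-6 * (9*d + 26*d^3 + 10*d^5) = -10*A^4 - 76 - 187*A^-4 - 187*A^-8 - 76*A^-12 - 10*A^-16
  A^-8 * (5*d^2 + 5*d^4) = 5 + 25*A^-4 + 40*A^-8 + 25*A^-12 + 5*A^-16
  A^-10 * (d^3) = -A^-4 - 3*A^-8 - 3*A^-12 - A^-16
Summing the groups: <K> = -A^20 + A^16 - 2*A^12 + 3*A^8 - 3*A^4 + 4 - 2*A^-4 + 2*A^-8 - A^-12
Normalise by the writhe: (-A^3)^(-w) = (-A^3)^(4) = A^12, so f(A) = A^12 * <K> = -A^32 + A^28 - 2*A^24 + 3*A^20 - 3*A^16 + 4*A^12 - 2*A^8 + 2*A^4 - 1.
Substitute A = t^(-1/4), i.e. A^e → t^(-e/4): V(t) = -1 + 2*t^-1 - 2*t^-2 + 4*t^-3 - 3*t^-4 + 3*t^-5 - 2*t^-6 + t^-7 - t^-8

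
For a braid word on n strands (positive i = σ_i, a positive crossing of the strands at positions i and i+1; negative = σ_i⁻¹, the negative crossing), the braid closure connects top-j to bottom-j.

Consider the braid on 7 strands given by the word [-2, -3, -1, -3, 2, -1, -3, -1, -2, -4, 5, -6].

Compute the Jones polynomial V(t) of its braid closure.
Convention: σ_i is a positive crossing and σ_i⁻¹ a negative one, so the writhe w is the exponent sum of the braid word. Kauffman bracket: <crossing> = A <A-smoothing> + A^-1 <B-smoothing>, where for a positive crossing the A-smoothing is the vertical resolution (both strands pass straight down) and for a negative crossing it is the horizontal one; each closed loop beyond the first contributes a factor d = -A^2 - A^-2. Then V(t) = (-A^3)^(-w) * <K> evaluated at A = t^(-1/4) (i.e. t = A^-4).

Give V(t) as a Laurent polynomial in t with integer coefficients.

t^-2 - 2*t^-3 + 5*t^-4 - 5*t^-5 + 6*t^-6 - 6*t^-7 + 4*t^-8 - 3*t^-9 + t^-10

Derivation:
The presented braid s2^-1 s3^-1 s1^-1 s3^-1 s2 s1^-1 s3^-1 s1^-1 s2^-1 s4^-1 s5 s6^-1 on 7 strands reduces by inverse Markov moves (closure unchanged at each step):
  Destabilize: the word has the form β·s6^-1 where s6^-1 occurs only as the final letter (β ∈ B_6); drop it and the last strand → 6 strands.
  Destabilize: the word has the form β·s5 where s5 occurs only as the final letter (β ∈ B_5); drop it and the last strand → 5 strands.
  Destabilize: the word has the form β·s4^-1 where s4^-1 occurs only as the final letter (β ∈ B_4); drop it and the last strand → 4 strands.
Reduced to β = s2^-1 s3^-1 s1^-1 s3^-1 s2 s1^-1 s3^-1 s1^-1 s2^-1 on 4 strands, 9 crossings.
Compute on β:
Braid: s2^-1 s3^-1 s1^-1 s3^-1 s2 s1^-1 s3^-1 s1^-1 s2^-1 on 4 strands, 9 crossings.
Writhe w = (#positive) - (#negative) = 1 - 8 = -7.
Computing the Kauffman bracket via state sum. There are 2^9 = 512 states.
For each crossing: s=0 is the vertical smoothing, s=1 horizontal. Crossing k contributes A^(sign_k * (1 - 2*s_k)); loop factor d = -A^2 - A^-2.
Tabulate the states by total A-exponent and number of loops L (A-exp: L × count):
  A^9: L=6 ×1
  A^7: L=5 ×9
  A^5: L=4 ×35, L=6 ×1
  A^3: L=3 ×74, L=5 ×10
  A^1: L=2 ×85, L=4 ×41
  A^-1: L=1 ×42, L=3 ×80, L=5 ×4
  A^-3: L=2 ×65, L=4 ×19
  A^-5: L=1 ×9, L=3 ×26, L=5 ×1
  A^-7: L=2 ×6, L=4 ×3
  A^-9: L=3 ×1
Each group contributes A^e * Σ count * d^(L-1):
Powers of d = -A^2 - A^-2: d^2 = A^4 + 2 + A^-4; d^3 = -A^6 - 3*A^2 - 3*A^-2 - A^-6; d^4 = A^8 + 4*A^4 + 6 + 4*A^-4 + A^-8; d^5 = -A^10 - 5*A^6 - 10*A^2 - 10*A^-2 - 5*A^-6 - A^-10.
  A^9 * (d^5) = -A^19 - 5*A^15 - 10*A^11 - 10*A^7 - 5*A^3 - A^-1
  A^7 * (9*d^4) = 9*A^15 + 36*A^11 + 54*A^7 + 36*A^3 + 9*A^-1
  A^5 * (35*d^3 + d^5) = -A^15 - 40*A^11 - 115*A^7 - 115*A^3 - 40*A^-1 - A^-5
  A^3 * (74*d^2 + 10*d^4) = 10*A^11 + 114*A^7 + 208*A^3 + 114*A^-1 + 10*A^-5
  A^1 * (85*d + 41*d^3) = -41*A^7 - 208*A^3 - 208*A^-1 - 41*A^-5
  A^-1 * (42 + 80*d^2 + 4*d^4) = 4*A^7 + 96*A^3 + 226*A^-1 + 96*A^-5 + 4*A^-9
  A^-3 * (65*d + 19*d^3) = -19*A^3 - 122*A^-1 - 122*A^-5 - 19*A^-9
  A^-5 * (9 + 26*d^2 + d^4) = A^3 + 30*A^-1 + 67*A^-5 + 30*A^-9 + A^-13
  A^-7 * (6*d + 3*d^3) = -3*A^-1 - 15*A^-5 - 15*A^-9 - 3*A^-13
  A^-9 * (d^2) = A^-5 + 2*A^-9 + A^-13
Summing the groups: <K> = -A^19 + 3*A^15 - 4*A^11 + 6*A^7 - 6*A^3 + 5*A^-1 - 5*A^-5 + 2*A^-9 - A^-13
Normalise by the writhe: (-A^3)^(-w) = (-A^3)^(7) = -A^21, so f(A) = -A^21 * <K> = A^40 - 3*A^36 + 4*A^32 - 6*A^28 + 6*A^24 - 5*A^20 + 5*A^16 - 2*A^12 + A^8.
Substitute A = t^(-1/4), i.e. A^e → t^(-e/4): V(t) = t^-2 - 2*t^-3 + 5*t^-4 - 5*t^-5 + 6*t^-6 - 6*t^-7 + 4*t^-8 - 3*t^-9 + t^-10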